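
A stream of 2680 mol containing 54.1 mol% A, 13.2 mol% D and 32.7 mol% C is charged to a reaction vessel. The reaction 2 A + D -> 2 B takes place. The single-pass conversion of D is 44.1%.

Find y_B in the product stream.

0.124

D reacted = 0.441 × 353.8 = 156 mol; ν_D = −1, so ξ = 156/1 = 156 mol.
Outlet amounts (n = n₀ + ν ξ):
  A: 1450 − 2(156) = 1138
  D: 353.8 − 1(156) = 197.8
  B: 0 + 2(156) = 312
  C: 876.4 (inert)
Total out = 2524 mol; y_B = 312 / 2524 = 0.1236.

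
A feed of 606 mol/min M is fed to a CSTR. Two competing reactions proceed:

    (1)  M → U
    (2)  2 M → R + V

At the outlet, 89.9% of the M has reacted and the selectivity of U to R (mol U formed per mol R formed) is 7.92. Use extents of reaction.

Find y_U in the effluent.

Conversion of M: M consumed = 0.899 × 606 = 544.8 mol/min = 1ξ₁ + 2ξ₂.
Selectivity: 1ξ₁ / (1ξ₂) = 7.92 → ξ₁ = 7.92 ξ₂.
Substitute: (1·7.92 + 2) ξ₂ = 544.8 → ξ₂ = 54.92 mol/min, ξ₁ = 435 mol/min.
Outlet amounts (n = n₀ + Σ ν·ξ):
  M: 606 − 1(435) − 2(54.92) = 61.21
  U: 0 + 1(435) = 435
  R: 0 + 1(54.92) = 54.92
  V: 0 + 1(54.92) = 54.92
Total out = 606 mol/min; y_U = 435 / 606 = 0.7177.

0.718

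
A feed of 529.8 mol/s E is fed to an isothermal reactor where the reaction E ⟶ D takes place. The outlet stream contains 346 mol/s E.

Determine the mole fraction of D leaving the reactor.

0.347

For E: n = n₀ − 1ξ → 346 = 529.8 − 1ξ, giving ξ = 183.8 mol/s.
Outlet amounts (n = n₀ + ν ξ):
  E: 529.8 − 1(183.8) = 346
  D: 0 + 1(183.8) = 183.8
Total out = 529.8 mol/s; y_D = 183.8 / 529.8 = 0.3469.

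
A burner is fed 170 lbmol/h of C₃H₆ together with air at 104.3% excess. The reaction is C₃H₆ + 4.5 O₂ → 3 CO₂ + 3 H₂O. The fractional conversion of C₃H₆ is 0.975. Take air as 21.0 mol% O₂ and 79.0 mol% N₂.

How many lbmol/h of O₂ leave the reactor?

Stoichiometric O₂ = 4.5 × 170 = 765 lbmol/h; O₂ fed = 765 × 2.043 = 1563 lbmol/h.
N₂ fed = 1563 × 79/21 = 5879 lbmol/h.
Fuel reacted = 0.975 × 170 → ξ = 165.8 lbmol/h.
Outlet (n = n₀ + ν ξ):
  C₃H₆: 170 − 1(165.8) = 4.25
  O₂: 1563 − 4.5(165.8) = 817
  N₂: 5879 (inert)
  CO₂: 0 + 3(165.8) = 497.2
  H₂O: 0 + 3(165.8) = 497.2

817 lbmol/h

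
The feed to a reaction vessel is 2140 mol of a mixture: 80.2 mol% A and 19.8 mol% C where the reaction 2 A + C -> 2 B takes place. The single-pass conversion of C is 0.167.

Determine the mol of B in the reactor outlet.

C reacted = 0.167 × 423.7 = 70.76 mol; ν_C = −1, so ξ = 70.76/1 = 70.76 mol.
Outlet amounts (n = n₀ + ν ξ):
  A: 1716 − 2(70.76) = 1575
  C: 423.7 − 1(70.76) = 353
  B: 0 + 2(70.76) = 141.5

142 mol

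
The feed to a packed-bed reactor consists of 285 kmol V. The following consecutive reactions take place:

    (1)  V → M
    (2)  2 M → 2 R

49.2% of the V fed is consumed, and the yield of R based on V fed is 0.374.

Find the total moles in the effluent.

Conversion of V: V consumed = 1ξ₁ = 0.492 × 285 → ξ₁ = 140.2 kmol.
Yield of R: 2ξ₂ / 285 = 0.374 → ξ₂ = 53.3 kmol.
Outlet amounts (n = n₀ + Σ ν·ξ):
  V: 285 − 1(140.2) = 144.8
  M: 0 + 1(140.2) − 2(53.3) = 33.63
  R: 0 + 2(53.3) = 106.6
Total out = 144.8 + 33.63 + 106.6 = 285 kmol.

285 kmol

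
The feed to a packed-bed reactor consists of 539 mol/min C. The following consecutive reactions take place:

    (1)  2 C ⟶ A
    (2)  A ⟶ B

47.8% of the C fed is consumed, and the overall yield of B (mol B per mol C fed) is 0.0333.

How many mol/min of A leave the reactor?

Conversion of C: C consumed = 2ξ₁ = 0.478 × 539 → ξ₁ = 128.8 mol/min.
Yield of B: 1ξ₂ / 539 = 0.0333 → ξ₂ = 17.95 mol/min.
Outlet amounts (n = n₀ + Σ ν·ξ):
  C: 539 − 2(128.8) = 281.4
  A: 0 + 1(128.8) − 1(17.95) = 110.9
  B: 0 + 1(17.95) = 17.95

111 mol/min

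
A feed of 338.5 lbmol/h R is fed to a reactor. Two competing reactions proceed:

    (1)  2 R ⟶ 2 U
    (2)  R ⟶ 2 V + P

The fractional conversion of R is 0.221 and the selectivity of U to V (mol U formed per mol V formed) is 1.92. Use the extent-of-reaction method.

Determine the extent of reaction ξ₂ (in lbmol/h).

Conversion of R: R consumed = 0.221 × 338.5 = 74.81 lbmol/h = 2ξ₁ + 1ξ₂.
Selectivity: 2ξ₁ / (2ξ₂) = 1.92 → ξ₁ = 1.92 ξ₂.
Substitute: (2·1.92 + 1) ξ₂ = 74.81 → ξ₂ = 15.46 lbmol/h, ξ₁ = 29.68 lbmol/h.
Outlet amounts (n = n₀ + Σ ν·ξ):
  R: 338.5 − 2(29.68) − 1(15.46) = 263.7
  U: 0 + 2(29.68) = 59.35
  V: 0 + 2(15.46) = 30.91
  P: 0 + 1(15.46) = 15.46

ξ₂ = 15.5 lbmol/h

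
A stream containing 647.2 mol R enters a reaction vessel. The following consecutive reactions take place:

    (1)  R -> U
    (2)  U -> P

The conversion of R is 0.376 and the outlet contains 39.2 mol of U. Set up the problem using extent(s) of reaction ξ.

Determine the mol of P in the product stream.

204 mol

Conversion of R: R consumed = 1ξ₁ = 0.376 × 647.2 → ξ₁ = 243.3 mol.
U balance: n_U = 0 + 1ξ₁ − 1ξ₂ = 39.2 → ξ₂ = (1·243.3 − 39.2)/1 = 204.1 mol.
Outlet amounts (n = n₀ + Σ ν·ξ):
  R: 647.2 − 1(243.3) = 403.9
  U: 0 + 1(243.3) − 1(204.1) = 39.2
  P: 0 + 1(204.1) = 204.1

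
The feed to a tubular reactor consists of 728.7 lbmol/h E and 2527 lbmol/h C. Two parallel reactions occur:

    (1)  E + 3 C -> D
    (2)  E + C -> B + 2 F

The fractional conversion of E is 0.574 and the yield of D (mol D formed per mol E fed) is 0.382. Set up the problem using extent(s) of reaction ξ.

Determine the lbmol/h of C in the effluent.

1550 lbmol/h

Yield of D: 1ξ₁ / 728.7 = 0.382 → ξ₁ = 278.4 lbmol/h.
Conversion of E: 1ξ₁ + 1ξ₂ = 0.574 × 728.7 = 418.3 → ξ₂ = 139.9 lbmol/h.
Outlet amounts (n = n₀ + Σ ν·ξ):
  E: 728.7 − 1(278.4) − 1(139.9) = 310.4
  C: 2527 − 3(278.4) − 1(139.9) = 1552
  D: 0 + 1(278.4) = 278.4
  B: 0 + 1(139.9) = 139.9
  F: 0 + 2(139.9) = 279.8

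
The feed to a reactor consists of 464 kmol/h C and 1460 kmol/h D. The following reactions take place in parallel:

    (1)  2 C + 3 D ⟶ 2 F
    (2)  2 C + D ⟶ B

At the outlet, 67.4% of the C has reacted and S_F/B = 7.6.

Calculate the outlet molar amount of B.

Conversion of C: C consumed = 0.674 × 464 = 312.7 kmol/h = 2ξ₁ + 2ξ₂.
Selectivity: 2ξ₁ / (1ξ₂) = 7.6 → ξ₁ = 3.8 ξ₂.
Substitute: (2·3.8 + 2) ξ₂ = 312.7 → ξ₂ = 32.58 kmol/h, ξ₁ = 123.8 kmol/h.
Outlet amounts (n = n₀ + Σ ν·ξ):
  C: 464 − 2(123.8) − 2(32.58) = 151.3
  D: 1460 − 3(123.8) − 1(32.58) = 1056
  F: 0 + 2(123.8) = 247.6
  B: 0 + 1(32.58) = 32.58

32.6 kmol/h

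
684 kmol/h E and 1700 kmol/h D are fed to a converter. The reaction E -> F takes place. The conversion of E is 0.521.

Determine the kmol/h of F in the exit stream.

E reacted = 0.521 × 684 = 356.4 kmol/h; ν_E = −1, so ξ = 356.4/1 = 356.4 kmol/h.
Outlet amounts (n = n₀ + ν ξ):
  E: 684 − 1(356.4) = 327.6
  F: 0 + 1(356.4) = 356.4
  D: 1700 (inert)

356 kmol/h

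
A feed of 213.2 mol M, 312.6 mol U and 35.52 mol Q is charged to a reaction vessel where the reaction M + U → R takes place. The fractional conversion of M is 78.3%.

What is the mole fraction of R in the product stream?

M reacted = 0.783 × 213.2 = 166.9 mol; ν_M = −1, so ξ = 166.9/1 = 166.9 mol.
Outlet amounts (n = n₀ + ν ξ):
  M: 213.2 − 1(166.9) = 46.26
  U: 312.6 − 1(166.9) = 145.7
  R: 0 + 1(166.9) = 166.9
  Q: 35.52 (inert)
Total out = 394.4 mol; y_R = 166.9 / 394.4 = 0.4233.

0.423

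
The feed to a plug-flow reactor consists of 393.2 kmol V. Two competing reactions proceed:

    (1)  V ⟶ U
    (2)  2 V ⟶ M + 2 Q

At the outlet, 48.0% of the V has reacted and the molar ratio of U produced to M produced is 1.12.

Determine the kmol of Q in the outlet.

Conversion of V: V consumed = 0.48 × 393.2 = 188.7 kmol = 1ξ₁ + 2ξ₂.
Selectivity: 1ξ₁ / (1ξ₂) = 1.12 → ξ₁ = 1.12 ξ₂.
Substitute: (1·1.12 + 2) ξ₂ = 188.7 → ξ₂ = 60.49 kmol, ξ₁ = 67.75 kmol.
Outlet amounts (n = n₀ + Σ ν·ξ):
  V: 393.2 − 1(67.75) − 2(60.49) = 204.5
  U: 0 + 1(67.75) = 67.75
  M: 0 + 1(60.49) = 60.49
  Q: 0 + 2(60.49) = 121

121 kmol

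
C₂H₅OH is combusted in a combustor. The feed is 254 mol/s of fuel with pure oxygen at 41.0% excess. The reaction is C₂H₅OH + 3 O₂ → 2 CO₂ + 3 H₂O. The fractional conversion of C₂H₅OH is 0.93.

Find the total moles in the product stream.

1560 mol/s

Stoichiometric O₂ = 3 × 254 = 762 mol/s; O₂ fed = 762 × 1.410 = 1074 mol/s.
Fuel reacted = 0.93 × 254 → ξ = 236.2 mol/s.
Outlet (n = n₀ + ν ξ):
  C₂H₅OH: 254 − 1(236.2) = 17.78
  O₂: 1074 − 3(236.2) = 365.8
  CO₂: 0 + 2(236.2) = 472.4
  H₂O: 0 + 3(236.2) = 708.7
Total out = 17.78 + 365.8 + 472.4 + 708.7 = 1565 mol/s.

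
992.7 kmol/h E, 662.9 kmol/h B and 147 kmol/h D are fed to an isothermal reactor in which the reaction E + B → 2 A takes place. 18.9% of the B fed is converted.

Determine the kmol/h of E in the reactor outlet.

867 kmol/h

B reacted = 0.189 × 662.9 = 125.3 kmol/h; ν_B = −1, so ξ = 125.3/1 = 125.3 kmol/h.
Outlet amounts (n = n₀ + ν ξ):
  E: 992.7 − 1(125.3) = 867.4
  B: 662.9 − 1(125.3) = 537.6
  A: 0 + 2(125.3) = 250.6
  D: 147 (inert)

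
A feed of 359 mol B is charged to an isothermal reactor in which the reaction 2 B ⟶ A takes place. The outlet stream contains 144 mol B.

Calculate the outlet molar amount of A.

For B: n = n₀ − 2ξ → 144 = 359 − 2ξ, giving ξ = 107.5 mol.
Outlet amounts (n = n₀ + ν ξ):
  B: 359 − 2(107.5) = 144
  A: 0 + 1(107.5) = 107.5

108 mol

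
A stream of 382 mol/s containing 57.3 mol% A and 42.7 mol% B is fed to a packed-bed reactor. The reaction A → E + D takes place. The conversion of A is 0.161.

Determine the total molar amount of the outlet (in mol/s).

A reacted = 0.161 × 218.9 = 35.24 mol/s; ν_A = −1, so ξ = 35.24/1 = 35.24 mol/s.
Outlet amounts (n = n₀ + ν ξ):
  A: 218.9 − 1(35.24) = 183.6
  E: 0 + 1(35.24) = 35.24
  D: 0 + 1(35.24) = 35.24
  B: 163.1 (inert)
Total out = 183.6 + 35.24 + 35.24 + 163.1 = 417.2 mol/s.

417 mol/s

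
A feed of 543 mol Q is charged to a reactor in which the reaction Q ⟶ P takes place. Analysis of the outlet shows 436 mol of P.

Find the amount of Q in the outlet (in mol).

For P: n = n₀ + 1ξ → 436 = 0 + 1ξ, giving ξ = 436 mol.
Outlet amounts (n = n₀ + ν ξ):
  Q: 543 − 1(436) = 107
  P: 0 + 1(436) = 436

107 mol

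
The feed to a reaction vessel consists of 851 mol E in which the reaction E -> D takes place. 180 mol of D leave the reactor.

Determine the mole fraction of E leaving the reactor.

0.788

For D: n = n₀ + 1ξ → 180 = 0 + 1ξ, giving ξ = 180 mol.
Outlet amounts (n = n₀ + ν ξ):
  E: 851 − 1(180) = 671
  D: 0 + 1(180) = 180
Total out = 851 mol; y_E = 671 / 851 = 0.7885.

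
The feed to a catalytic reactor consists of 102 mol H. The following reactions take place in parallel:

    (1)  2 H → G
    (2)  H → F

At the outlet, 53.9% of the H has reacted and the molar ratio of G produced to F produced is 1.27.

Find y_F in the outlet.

Conversion of H: H consumed = 0.539 × 102 = 54.98 mol = 2ξ₁ + 1ξ₂.
Selectivity: 1ξ₁ / (1ξ₂) = 1.27 → ξ₁ = 1.27 ξ₂.
Substitute: (2·1.27 + 1) ξ₂ = 54.98 → ξ₂ = 15.53 mol, ξ₁ = 19.72 mol.
Outlet amounts (n = n₀ + Σ ν·ξ):
  H: 102 − 2(19.72) − 1(15.53) = 47.02
  G: 0 + 1(19.72) = 19.72
  F: 0 + 1(15.53) = 15.53
Total out = 82.28 mol; y_F = 15.53 / 82.28 = 0.1888.

0.189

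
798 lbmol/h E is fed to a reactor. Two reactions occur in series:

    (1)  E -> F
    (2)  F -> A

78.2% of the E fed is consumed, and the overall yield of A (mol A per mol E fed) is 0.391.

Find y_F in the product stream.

0.391

Conversion of E: E consumed = 1ξ₁ = 0.782 × 798 → ξ₁ = 624 lbmol/h.
Yield of A: 1ξ₂ / 798 = 0.391 → ξ₂ = 312 lbmol/h.
Outlet amounts (n = n₀ + Σ ν·ξ):
  E: 798 − 1(624) = 174
  F: 0 + 1(624) − 1(312) = 312
  A: 0 + 1(312) = 312
Total out = 798 lbmol/h; y_F = 312 / 798 = 0.391.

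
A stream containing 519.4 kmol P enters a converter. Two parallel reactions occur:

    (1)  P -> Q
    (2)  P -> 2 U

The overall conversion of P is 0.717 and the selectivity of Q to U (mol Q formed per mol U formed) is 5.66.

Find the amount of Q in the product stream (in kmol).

342 kmol

Conversion of P: P consumed = 0.717 × 519.4 = 372.4 kmol = 1ξ₁ + 1ξ₂.
Selectivity: 1ξ₁ / (2ξ₂) = 5.66 → ξ₁ = 11.32 ξ₂.
Substitute: (1·11.32 + 1) ξ₂ = 372.4 → ξ₂ = 30.23 kmol, ξ₁ = 342.2 kmol.
Outlet amounts (n = n₀ + Σ ν·ξ):
  P: 519.4 − 1(342.2) − 1(30.23) = 147
  Q: 0 + 1(342.2) = 342.2
  U: 0 + 2(30.23) = 60.46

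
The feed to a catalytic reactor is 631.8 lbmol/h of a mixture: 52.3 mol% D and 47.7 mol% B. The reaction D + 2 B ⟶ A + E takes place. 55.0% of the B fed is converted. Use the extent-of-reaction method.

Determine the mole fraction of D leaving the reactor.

B reacted = 0.55 × 301.4 = 165.8 lbmol/h; ν_B = −2, so ξ = 165.8/2 = 82.88 lbmol/h.
Outlet amounts (n = n₀ + ν ξ):
  D: 330.4 − 1(82.88) = 247.6
  B: 301.4 − 2(82.88) = 135.6
  A: 0 + 1(82.88) = 82.88
  E: 0 + 1(82.88) = 82.88
Total out = 548.9 lbmol/h; y_D = 247.6 / 548.9 = 0.451.

0.451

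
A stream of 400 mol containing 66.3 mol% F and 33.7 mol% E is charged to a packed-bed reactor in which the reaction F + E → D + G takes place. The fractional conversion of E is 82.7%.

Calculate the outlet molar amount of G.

E reacted = 0.827 × 134.8 = 111.5 mol; ν_E = −1, so ξ = 111.5/1 = 111.5 mol.
Outlet amounts (n = n₀ + ν ξ):
  F: 265.2 − 1(111.5) = 153.7
  E: 134.8 − 1(111.5) = 23.32
  D: 0 + 1(111.5) = 111.5
  G: 0 + 1(111.5) = 111.5

111 mol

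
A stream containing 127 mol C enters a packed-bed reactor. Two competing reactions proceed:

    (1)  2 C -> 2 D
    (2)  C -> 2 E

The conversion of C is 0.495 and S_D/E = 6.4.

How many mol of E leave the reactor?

Conversion of C: C consumed = 0.495 × 127 = 62.87 mol = 2ξ₁ + 1ξ₂.
Selectivity: 2ξ₁ / (2ξ₂) = 6.4 → ξ₁ = 6.4 ξ₂.
Substitute: (2·6.4 + 1) ξ₂ = 62.87 → ξ₂ = 4.555 mol, ξ₁ = 29.15 mol.
Outlet amounts (n = n₀ + Σ ν·ξ):
  C: 127 − 2(29.15) − 1(4.555) = 64.14
  D: 0 + 2(29.15) = 58.31
  E: 0 + 2(4.555) = 9.111

9.11 mol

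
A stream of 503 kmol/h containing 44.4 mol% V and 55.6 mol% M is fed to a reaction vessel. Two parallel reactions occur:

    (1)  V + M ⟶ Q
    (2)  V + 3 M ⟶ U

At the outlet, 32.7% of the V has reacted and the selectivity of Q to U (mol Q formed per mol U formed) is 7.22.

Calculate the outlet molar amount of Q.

Conversion of V: V consumed = 0.327 × 223.3 = 73.03 kmol/h = 1ξ₁ + 1ξ₂.
Selectivity: 1ξ₁ / (1ξ₂) = 7.22 → ξ₁ = 7.22 ξ₂.
Substitute: (1·7.22 + 1) ξ₂ = 73.03 → ξ₂ = 8.884 kmol/h, ξ₁ = 64.15 kmol/h.
Outlet amounts (n = n₀ + Σ ν·ξ):
  V: 223.3 − 1(64.15) − 1(8.884) = 150.3
  M: 279.7 − 1(64.15) − 3(8.884) = 188.9
  Q: 0 + 1(64.15) = 64.15
  U: 0 + 1(8.884) = 8.884

64.1 kmol/h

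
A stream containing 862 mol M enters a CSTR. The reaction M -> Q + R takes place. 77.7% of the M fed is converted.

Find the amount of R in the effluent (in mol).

M reacted = 0.777 × 862 = 669.8 mol; ν_M = −1, so ξ = 669.8/1 = 669.8 mol.
Outlet amounts (n = n₀ + ν ξ):
  M: 862 − 1(669.8) = 192.2
  Q: 0 + 1(669.8) = 669.8
  R: 0 + 1(669.8) = 669.8

670 mol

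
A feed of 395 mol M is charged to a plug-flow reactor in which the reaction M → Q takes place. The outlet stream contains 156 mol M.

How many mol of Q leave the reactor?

239 mol

For M: n = n₀ − 1ξ → 156 = 395 − 1ξ, giving ξ = 239 mol.
Outlet amounts (n = n₀ + ν ξ):
  M: 395 − 1(239) = 156
  Q: 0 + 1(239) = 239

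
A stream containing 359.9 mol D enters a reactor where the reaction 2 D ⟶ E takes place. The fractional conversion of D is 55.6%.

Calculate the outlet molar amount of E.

D reacted = 0.556 × 359.9 = 200.1 mol; ν_D = −2, so ξ = 200.1/2 = 100.1 mol.
Outlet amounts (n = n₀ + ν ξ):
  D: 359.9 − 2(100.1) = 159.8
  E: 0 + 1(100.1) = 100.1

100 mol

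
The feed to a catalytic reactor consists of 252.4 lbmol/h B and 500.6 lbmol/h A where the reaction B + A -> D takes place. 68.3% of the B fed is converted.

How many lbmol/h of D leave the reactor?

B reacted = 0.683 × 252.4 = 172.4 lbmol/h; ν_B = −1, so ξ = 172.4/1 = 172.4 lbmol/h.
Outlet amounts (n = n₀ + ν ξ):
  B: 252.4 − 1(172.4) = 80.01
  A: 500.6 − 1(172.4) = 328.2
  D: 0 + 1(172.4) = 172.4

172 lbmol/h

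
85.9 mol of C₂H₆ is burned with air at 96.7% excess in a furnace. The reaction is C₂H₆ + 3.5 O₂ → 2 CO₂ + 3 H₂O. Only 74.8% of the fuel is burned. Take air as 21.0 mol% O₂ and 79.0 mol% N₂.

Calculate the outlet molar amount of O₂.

366 mol

Stoichiometric O₂ = 3.5 × 85.9 = 300.7 mol; O₂ fed = 300.7 × 1.967 = 591.4 mol.
N₂ fed = 591.4 × 79/21 = 2225 mol.
Fuel reacted = 0.748 × 85.9 → ξ = 64.25 mol.
Outlet (n = n₀ + ν ξ):
  C₂H₆: 85.9 − 1(64.25) = 21.65
  O₂: 591.4 − 3.5(64.25) = 366.5
  N₂: 2225 (inert)
  CO₂: 0 + 2(64.25) = 128.5
  H₂O: 0 + 3(64.25) = 192.8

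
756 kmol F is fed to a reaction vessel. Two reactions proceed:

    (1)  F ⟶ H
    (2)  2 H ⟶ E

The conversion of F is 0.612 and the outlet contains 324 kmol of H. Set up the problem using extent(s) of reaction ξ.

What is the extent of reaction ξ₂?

Conversion of F: F consumed = 1ξ₁ = 0.612 × 756 → ξ₁ = 462.7 kmol.
H balance: n_H = 0 + 1ξ₁ − 2ξ₂ = 324 → ξ₂ = (1·462.7 − 324)/2 = 69.34 kmol.
Outlet amounts (n = n₀ + Σ ν·ξ):
  F: 756 − 1(462.7) = 293.3
  H: 0 + 1(462.7) − 2(69.34) = 324
  E: 0 + 1(69.34) = 69.34

ξ₂ = 69.3 kmol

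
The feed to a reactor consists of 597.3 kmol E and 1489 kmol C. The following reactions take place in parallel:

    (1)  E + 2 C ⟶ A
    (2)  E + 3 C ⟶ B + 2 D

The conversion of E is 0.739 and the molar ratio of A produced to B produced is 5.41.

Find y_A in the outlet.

0.293

Conversion of E: E consumed = 0.739 × 597.3 = 441.4 kmol = 1ξ₁ + 1ξ₂.
Selectivity: 1ξ₁ / (1ξ₂) = 5.41 → ξ₁ = 5.41 ξ₂.
Substitute: (1·5.41 + 1) ξ₂ = 441.4 → ξ₂ = 68.86 kmol, ξ₁ = 372.5 kmol.
Outlet amounts (n = n₀ + Σ ν·ξ):
  E: 597.3 − 1(372.5) − 1(68.86) = 155.9
  C: 1489 − 2(372.5) − 3(68.86) = 537.3
  A: 0 + 1(372.5) = 372.5
  B: 0 + 1(68.86) = 68.86
  D: 0 + 2(68.86) = 137.7
Total out = 1272 kmol; y_A = 372.5 / 1272 = 0.2928.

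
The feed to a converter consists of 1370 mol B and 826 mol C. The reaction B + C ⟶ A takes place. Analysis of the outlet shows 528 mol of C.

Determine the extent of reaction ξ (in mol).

For C: n = n₀ − 1ξ → 528 = 826 − 1ξ, giving ξ = 298 mol.
Outlet amounts (n = n₀ + ν ξ):
  B: 1370 − 1(298) = 1072
  C: 826 − 1(298) = 528
  A: 0 + 1(298) = 298

ξ = 298 mol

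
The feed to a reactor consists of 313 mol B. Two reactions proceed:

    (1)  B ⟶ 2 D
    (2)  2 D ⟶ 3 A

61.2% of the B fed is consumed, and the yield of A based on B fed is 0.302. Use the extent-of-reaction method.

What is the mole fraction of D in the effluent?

0.597

Conversion of B: B consumed = 1ξ₁ = 0.612 × 313 → ξ₁ = 191.6 mol.
Yield of A: 3ξ₂ / 313 = 0.302 → ξ₂ = 31.51 mol.
Outlet amounts (n = n₀ + Σ ν·ξ):
  B: 313 − 1(191.6) = 121.4
  D: 0 + 2(191.6) − 2(31.51) = 320.1
  A: 0 + 3(31.51) = 94.53
Total out = 536.1 mol; y_D = 320.1 / 536.1 = 0.5971.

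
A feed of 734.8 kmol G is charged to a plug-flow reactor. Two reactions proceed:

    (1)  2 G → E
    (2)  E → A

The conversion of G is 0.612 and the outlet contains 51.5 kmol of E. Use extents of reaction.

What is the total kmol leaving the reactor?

Conversion of G: G consumed = 2ξ₁ = 0.612 × 734.8 → ξ₁ = 224.8 kmol.
E balance: n_E = 0 + 1ξ₁ − 1ξ₂ = 51.5 → ξ₂ = (1·224.8 − 51.5)/1 = 173.3 kmol.
Outlet amounts (n = n₀ + Σ ν·ξ):
  G: 734.8 − 2(224.8) = 285.1
  E: 0 + 1(224.8) − 1(173.3) = 51.5
  A: 0 + 1(173.3) = 173.3
Total out = 285.1 + 51.5 + 173.3 = 510 kmol.

510 kmol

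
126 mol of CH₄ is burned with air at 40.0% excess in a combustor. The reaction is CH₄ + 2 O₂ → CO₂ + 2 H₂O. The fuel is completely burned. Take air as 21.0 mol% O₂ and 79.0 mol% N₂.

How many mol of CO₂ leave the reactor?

Stoichiometric O₂ = 2 × 126 = 252 mol; O₂ fed = 252 × 1.400 = 352.8 mol.
N₂ fed = 352.8 × 79/21 = 1327 mol.
Fuel reacted = 1 × 126 → ξ = 126 mol.
Outlet (n = n₀ + ν ξ):
  CH₄: 126 − 1(126) = 0
  O₂: 352.8 − 2(126) = 100.8
  N₂: 1327 (inert)
  CO₂: 0 + 1(126) = 126
  H₂O: 0 + 2(126) = 252

126 mol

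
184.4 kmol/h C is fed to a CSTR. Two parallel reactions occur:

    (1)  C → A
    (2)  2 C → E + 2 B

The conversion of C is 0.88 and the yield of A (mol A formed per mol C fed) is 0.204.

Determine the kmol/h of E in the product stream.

Yield of A: 1ξ₁ / 184.4 = 0.204 → ξ₁ = 37.62 kmol/h.
Conversion of C: 1ξ₁ + 2ξ₂ = 0.88 × 184.4 = 162.3 → ξ₂ = 62.33 kmol/h.
Outlet amounts (n = n₀ + Σ ν·ξ):
  C: 184.4 − 1(37.62) − 2(62.33) = 22.13
  A: 0 + 1(37.62) = 37.62
  E: 0 + 1(62.33) = 62.33
  B: 0 + 2(62.33) = 124.7

62.3 kmol/h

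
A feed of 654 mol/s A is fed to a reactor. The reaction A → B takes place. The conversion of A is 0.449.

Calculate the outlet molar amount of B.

294 mol/s

A reacted = 0.449 × 654 = 293.6 mol/s; ν_A = −1, so ξ = 293.6/1 = 293.6 mol/s.
Outlet amounts (n = n₀ + ν ξ):
  A: 654 − 1(293.6) = 360.4
  B: 0 + 1(293.6) = 293.6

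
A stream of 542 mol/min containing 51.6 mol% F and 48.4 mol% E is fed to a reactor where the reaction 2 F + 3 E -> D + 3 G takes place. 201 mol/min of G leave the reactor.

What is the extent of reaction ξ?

ξ = 67 mol/min

For G: n = n₀ + 3ξ → 201 = 0 + 3ξ, giving ξ = 67 mol/min.
Outlet amounts (n = n₀ + ν ξ):
  F: 279.7 − 2(67) = 145.7
  E: 262.3 − 3(67) = 61.33
  D: 0 + 1(67) = 67
  G: 0 + 3(67) = 201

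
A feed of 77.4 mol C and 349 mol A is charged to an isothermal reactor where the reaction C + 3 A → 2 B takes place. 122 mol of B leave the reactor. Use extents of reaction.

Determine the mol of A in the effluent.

166 mol

For B: n = n₀ + 2ξ → 122 = 0 + 2ξ, giving ξ = 61 mol.
Outlet amounts (n = n₀ + ν ξ):
  C: 77.4 − 1(61) = 16.4
  A: 349 − 3(61) = 166
  B: 0 + 2(61) = 122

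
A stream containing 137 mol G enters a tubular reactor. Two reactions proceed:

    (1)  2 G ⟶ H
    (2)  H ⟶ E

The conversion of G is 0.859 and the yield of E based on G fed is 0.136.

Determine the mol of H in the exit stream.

Conversion of G: G consumed = 2ξ₁ = 0.859 × 137 → ξ₁ = 58.84 mol.
Yield of E: 1ξ₂ / 137 = 0.136 → ξ₂ = 18.63 mol.
Outlet amounts (n = n₀ + Σ ν·ξ):
  G: 137 − 2(58.84) = 19.32
  H: 0 + 1(58.84) − 1(18.63) = 40.21
  E: 0 + 1(18.63) = 18.63

40.2 mol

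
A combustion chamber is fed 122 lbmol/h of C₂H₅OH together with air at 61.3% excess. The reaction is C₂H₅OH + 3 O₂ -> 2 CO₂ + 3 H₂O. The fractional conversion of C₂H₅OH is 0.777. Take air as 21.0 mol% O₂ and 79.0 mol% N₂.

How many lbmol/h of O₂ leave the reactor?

306 lbmol/h

Stoichiometric O₂ = 3 × 122 = 366 lbmol/h; O₂ fed = 366 × 1.613 = 590.4 lbmol/h.
N₂ fed = 590.4 × 79/21 = 2221 lbmol/h.
Fuel reacted = 0.777 × 122 → ξ = 94.79 lbmol/h.
Outlet (n = n₀ + ν ξ):
  C₂H₅OH: 122 − 1(94.79) = 27.21
  O₂: 590.4 − 3(94.79) = 306
  N₂: 2221 (inert)
  CO₂: 0 + 2(94.79) = 189.6
  H₂O: 0 + 3(94.79) = 284.4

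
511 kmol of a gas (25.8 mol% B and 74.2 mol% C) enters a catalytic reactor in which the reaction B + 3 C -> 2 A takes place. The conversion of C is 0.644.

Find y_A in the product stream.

C reacted = 0.644 × 379.2 = 244.2 kmol; ν_C = −3, so ξ = 244.2/3 = 81.39 kmol.
Outlet amounts (n = n₀ + ν ξ):
  B: 131.8 − 1(81.39) = 50.44
  C: 379.2 − 3(81.39) = 135
  A: 0 + 2(81.39) = 162.8
Total out = 348.2 kmol; y_A = 162.8 / 348.2 = 0.4675.

0.467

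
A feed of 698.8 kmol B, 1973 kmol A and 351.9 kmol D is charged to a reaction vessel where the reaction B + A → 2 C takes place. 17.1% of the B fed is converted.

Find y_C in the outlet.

0.079

B reacted = 0.171 × 698.8 = 119.5 kmol; ν_B = −1, so ξ = 119.5/1 = 119.5 kmol.
Outlet amounts (n = n₀ + ν ξ):
  B: 698.8 − 1(119.5) = 579.3
  A: 1973 − 1(119.5) = 1854
  C: 0 + 2(119.5) = 239
  D: 351.9 (inert)
Total out = 3024 kmol; y_C = 239 / 3024 = 0.07904.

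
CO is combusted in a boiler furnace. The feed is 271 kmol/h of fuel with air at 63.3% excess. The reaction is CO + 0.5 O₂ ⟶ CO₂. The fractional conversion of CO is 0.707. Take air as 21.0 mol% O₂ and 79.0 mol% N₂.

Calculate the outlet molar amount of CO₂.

Stoichiometric O₂ = 0.5 × 271 = 135.5 kmol/h; O₂ fed = 135.5 × 1.633 = 221.3 kmol/h.
N₂ fed = 221.3 × 79/21 = 832.4 kmol/h.
Fuel reacted = 0.707 × 271 → ξ = 191.6 kmol/h.
Outlet (n = n₀ + ν ξ):
  CO: 271 − 1(191.6) = 79.4
  O₂: 221.3 − 0.5(191.6) = 125.5
  N₂: 832.4 (inert)
  CO₂: 0 + 1(191.6) = 191.6

192 kmol/h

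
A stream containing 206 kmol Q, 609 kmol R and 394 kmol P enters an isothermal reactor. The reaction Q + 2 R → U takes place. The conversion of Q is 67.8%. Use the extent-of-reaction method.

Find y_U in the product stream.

Q reacted = 0.678 × 206 = 139.7 kmol; ν_Q = −1, so ξ = 139.7/1 = 139.7 kmol.
Outlet amounts (n = n₀ + ν ξ):
  Q: 206 − 1(139.7) = 66.33
  R: 609 − 2(139.7) = 329.7
  U: 0 + 1(139.7) = 139.7
  P: 394 (inert)
Total out = 929.7 kmol; y_U = 139.7 / 929.7 = 0.1502.

0.15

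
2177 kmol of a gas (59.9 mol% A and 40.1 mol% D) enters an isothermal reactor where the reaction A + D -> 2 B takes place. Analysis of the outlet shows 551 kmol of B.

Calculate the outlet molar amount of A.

1030 kmol

For B: n = n₀ + 2ξ → 551 = 0 + 2ξ, giving ξ = 275.5 kmol.
Outlet amounts (n = n₀ + ν ξ):
  A: 1304 − 1(275.5) = 1029
  D: 873 − 1(275.5) = 597.5
  B: 0 + 2(275.5) = 551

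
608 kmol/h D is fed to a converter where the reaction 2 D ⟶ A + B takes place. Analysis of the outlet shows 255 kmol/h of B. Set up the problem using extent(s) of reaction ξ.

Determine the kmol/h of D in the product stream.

For B: n = n₀ + 1ξ → 255 = 0 + 1ξ, giving ξ = 255 kmol/h.
Outlet amounts (n = n₀ + ν ξ):
  D: 608 − 2(255) = 98
  A: 0 + 1(255) = 255
  B: 0 + 1(255) = 255

98 kmol/h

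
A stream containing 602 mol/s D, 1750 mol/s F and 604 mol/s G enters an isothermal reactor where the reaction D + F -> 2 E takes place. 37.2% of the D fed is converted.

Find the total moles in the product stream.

2960 mol/s

D reacted = 0.372 × 602 = 223.9 mol/s; ν_D = −1, so ξ = 223.9/1 = 223.9 mol/s.
Outlet amounts (n = n₀ + ν ξ):
  D: 602 − 1(223.9) = 378.1
  F: 1750 − 1(223.9) = 1526
  E: 0 + 2(223.9) = 447.9
  G: 604 (inert)
Total out = 378.1 + 1526 + 447.9 + 604 = 2956 mol/s.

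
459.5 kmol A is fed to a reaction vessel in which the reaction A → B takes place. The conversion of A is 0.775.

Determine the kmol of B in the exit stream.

356 kmol

A reacted = 0.775 × 459.5 = 356.1 kmol; ν_A = −1, so ξ = 356.1/1 = 356.1 kmol.
Outlet amounts (n = n₀ + ν ξ):
  A: 459.5 − 1(356.1) = 103.4
  B: 0 + 1(356.1) = 356.1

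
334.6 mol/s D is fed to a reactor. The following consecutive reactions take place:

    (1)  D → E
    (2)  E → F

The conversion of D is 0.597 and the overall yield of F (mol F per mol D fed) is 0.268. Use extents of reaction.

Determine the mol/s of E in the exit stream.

110 mol/s

Conversion of D: D consumed = 1ξ₁ = 0.597 × 334.6 → ξ₁ = 199.8 mol/s.
Yield of F: 1ξ₂ / 334.6 = 0.268 → ξ₂ = 89.67 mol/s.
Outlet amounts (n = n₀ + Σ ν·ξ):
  D: 334.6 − 1(199.8) = 134.8
  E: 0 + 1(199.8) − 1(89.67) = 110.1
  F: 0 + 1(89.67) = 89.67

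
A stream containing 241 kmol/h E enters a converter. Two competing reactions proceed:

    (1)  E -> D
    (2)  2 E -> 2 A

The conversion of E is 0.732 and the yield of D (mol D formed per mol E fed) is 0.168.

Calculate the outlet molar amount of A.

Yield of D: 1ξ₁ / 241 = 0.168 → ξ₁ = 40.49 kmol/h.
Conversion of E: 1ξ₁ + 2ξ₂ = 0.732 × 241 = 176.4 → ξ₂ = 67.96 kmol/h.
Outlet amounts (n = n₀ + Σ ν·ξ):
  E: 241 − 1(40.49) − 2(67.96) = 64.59
  D: 0 + 1(40.49) = 40.49
  A: 0 + 2(67.96) = 135.9

136 kmol/h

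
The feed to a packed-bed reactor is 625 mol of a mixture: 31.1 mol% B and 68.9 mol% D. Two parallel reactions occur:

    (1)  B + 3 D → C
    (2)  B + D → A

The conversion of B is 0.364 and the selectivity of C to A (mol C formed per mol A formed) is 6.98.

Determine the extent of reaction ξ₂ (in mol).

ξ₂ = 8.87 mol

Conversion of B: B consumed = 0.364 × 194.4 = 70.75 mol = 1ξ₁ + 1ξ₂.
Selectivity: 1ξ₁ / (1ξ₂) = 6.98 → ξ₁ = 6.98 ξ₂.
Substitute: (1·6.98 + 1) ξ₂ = 70.75 → ξ₂ = 8.866 mol, ξ₁ = 61.89 mol.
Outlet amounts (n = n₀ + Σ ν·ξ):
  B: 194.4 − 1(61.89) − 1(8.866) = 123.6
  D: 430.6 − 3(61.89) − 1(8.866) = 236.1
  C: 0 + 1(61.89) = 61.89
  A: 0 + 1(8.866) = 8.866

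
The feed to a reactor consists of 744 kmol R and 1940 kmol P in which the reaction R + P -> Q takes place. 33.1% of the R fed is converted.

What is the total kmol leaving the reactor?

2440 kmol

R reacted = 0.331 × 744 = 246.3 kmol; ν_R = −1, so ξ = 246.3/1 = 246.3 kmol.
Outlet amounts (n = n₀ + ν ξ):
  R: 744 − 1(246.3) = 497.7
  P: 1940 − 1(246.3) = 1694
  Q: 0 + 1(246.3) = 246.3
Total out = 497.7 + 1694 + 246.3 = 2438 kmol.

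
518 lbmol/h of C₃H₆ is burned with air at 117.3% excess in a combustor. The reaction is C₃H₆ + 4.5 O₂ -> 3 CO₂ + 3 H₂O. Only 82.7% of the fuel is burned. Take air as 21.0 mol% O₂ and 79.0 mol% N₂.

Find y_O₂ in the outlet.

0.126

Stoichiometric O₂ = 4.5 × 518 = 2331 lbmol/h; O₂ fed = 2331 × 2.173 = 5065 lbmol/h.
N₂ fed = 5065 × 79/21 = 19060 lbmol/h.
Fuel reacted = 0.827 × 518 → ξ = 428.4 lbmol/h.
Outlet (n = n₀ + ν ξ):
  C₃H₆: 518 − 1(428.4) = 89.61
  O₂: 5065 − 4.5(428.4) = 3138
  N₂: 19060 (inert)
  CO₂: 0 + 3(428.4) = 1285
  H₂O: 0 + 3(428.4) = 1285
Total out = 24850 lbmol/h; y_O₂ = 3138 / 24850 = 0.1262.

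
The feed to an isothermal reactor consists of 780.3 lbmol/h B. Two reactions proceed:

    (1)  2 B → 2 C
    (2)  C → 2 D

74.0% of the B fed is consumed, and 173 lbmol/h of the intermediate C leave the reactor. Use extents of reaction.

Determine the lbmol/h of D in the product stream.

809 lbmol/h

Conversion of B: B consumed = 2ξ₁ = 0.74 × 780.3 → ξ₁ = 288.7 lbmol/h.
C balance: n_C = 0 + 2ξ₁ − 1ξ₂ = 173 → ξ₂ = (2·288.7 − 173)/1 = 404.4 lbmol/h.
Outlet amounts (n = n₀ + Σ ν·ξ):
  B: 780.3 − 2(288.7) = 202.9
  C: 0 + 2(288.7) − 1(404.4) = 173
  D: 0 + 2(404.4) = 808.8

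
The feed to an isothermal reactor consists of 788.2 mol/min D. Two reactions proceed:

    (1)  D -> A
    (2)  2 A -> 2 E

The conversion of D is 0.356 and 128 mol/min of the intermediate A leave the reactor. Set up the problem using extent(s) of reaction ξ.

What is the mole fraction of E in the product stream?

Conversion of D: D consumed = 1ξ₁ = 0.356 × 788.2 → ξ₁ = 280.6 mol/min.
A balance: n_A = 0 + 1ξ₁ − 2ξ₂ = 128 → ξ₂ = (1·280.6 − 128)/2 = 76.3 mol/min.
Outlet amounts (n = n₀ + Σ ν·ξ):
  D: 788.2 − 1(280.6) = 507.6
  A: 0 + 1(280.6) − 2(76.3) = 128
  E: 0 + 2(76.3) = 152.6
Total out = 788.2 mol/min; y_E = 152.6 / 788.2 = 0.1936.

0.194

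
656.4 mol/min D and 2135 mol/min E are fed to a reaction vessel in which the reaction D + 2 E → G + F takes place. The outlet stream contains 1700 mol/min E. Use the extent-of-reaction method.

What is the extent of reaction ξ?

ξ = 218 mol/min

For E: n = n₀ − 2ξ → 1700 = 2135 − 2ξ, giving ξ = 217.5 mol/min.
Outlet amounts (n = n₀ + ν ξ):
  D: 656.4 − 1(217.5) = 438.9
  E: 2135 − 2(217.5) = 1700
  G: 0 + 1(217.5) = 217.5
  F: 0 + 1(217.5) = 217.5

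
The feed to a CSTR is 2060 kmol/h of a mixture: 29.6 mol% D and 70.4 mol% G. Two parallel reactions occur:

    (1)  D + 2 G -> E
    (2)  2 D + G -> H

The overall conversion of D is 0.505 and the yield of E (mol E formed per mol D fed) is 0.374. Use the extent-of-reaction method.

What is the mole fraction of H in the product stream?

Yield of E: 1ξ₁ / 609.8 = 0.374 → ξ₁ = 228.1 kmol/h.
Conversion of D: 1ξ₁ + 2ξ₂ = 0.505 × 609.8 = 307.9 → ξ₂ = 39.94 kmol/h.
Outlet amounts (n = n₀ + Σ ν·ξ):
  D: 609.8 − 1(228.1) − 2(39.94) = 301.8
  G: 1450 − 2(228.1) − 1(39.94) = 954.2
  E: 0 + 1(228.1) = 228.1
  H: 0 + 1(39.94) = 39.94
Total out = 1524 kmol/h; y_H = 39.94 / 1524 = 0.02621.

0.0262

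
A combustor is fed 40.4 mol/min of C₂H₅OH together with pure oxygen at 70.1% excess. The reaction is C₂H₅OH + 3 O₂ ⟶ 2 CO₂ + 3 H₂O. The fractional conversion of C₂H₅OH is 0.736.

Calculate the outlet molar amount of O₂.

117 mol/min

Stoichiometric O₂ = 3 × 40.4 = 121.2 mol/min; O₂ fed = 121.2 × 1.701 = 206.2 mol/min.
Fuel reacted = 0.736 × 40.4 → ξ = 29.73 mol/min.
Outlet (n = n₀ + ν ξ):
  C₂H₅OH: 40.4 − 1(29.73) = 10.67
  O₂: 206.2 − 3(29.73) = 117
  CO₂: 0 + 2(29.73) = 59.47
  H₂O: 0 + 3(29.73) = 89.2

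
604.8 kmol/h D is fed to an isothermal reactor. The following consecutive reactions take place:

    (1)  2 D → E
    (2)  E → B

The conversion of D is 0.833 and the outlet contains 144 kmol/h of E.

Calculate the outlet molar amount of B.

Conversion of D: D consumed = 2ξ₁ = 0.833 × 604.8 → ξ₁ = 251.9 kmol/h.
E balance: n_E = 0 + 1ξ₁ − 1ξ₂ = 144 → ξ₂ = (1·251.9 − 144)/1 = 107.9 kmol/h.
Outlet amounts (n = n₀ + Σ ν·ξ):
  D: 604.8 − 2(251.9) = 101
  E: 0 + 1(251.9) − 1(107.9) = 144
  B: 0 + 1(107.9) = 107.9

108 kmol/h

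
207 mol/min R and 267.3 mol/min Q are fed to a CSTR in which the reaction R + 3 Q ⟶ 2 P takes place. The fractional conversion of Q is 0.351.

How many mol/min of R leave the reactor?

176 mol/min

Q reacted = 0.351 × 267.3 = 93.82 mol/min; ν_Q = −3, so ξ = 93.82/3 = 31.27 mol/min.
Outlet amounts (n = n₀ + ν ξ):
  R: 207 − 1(31.27) = 175.7
  Q: 267.3 − 3(31.27) = 173.5
  P: 0 + 2(31.27) = 62.55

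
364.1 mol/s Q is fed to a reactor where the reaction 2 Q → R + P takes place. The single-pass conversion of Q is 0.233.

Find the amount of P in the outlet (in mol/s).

Q reacted = 0.233 × 364.1 = 84.84 mol/s; ν_Q = −2, so ξ = 84.84/2 = 42.42 mol/s.
Outlet amounts (n = n₀ + ν ξ):
  Q: 364.1 − 2(42.42) = 279.3
  R: 0 + 1(42.42) = 42.42
  P: 0 + 1(42.42) = 42.42

42.4 mol/s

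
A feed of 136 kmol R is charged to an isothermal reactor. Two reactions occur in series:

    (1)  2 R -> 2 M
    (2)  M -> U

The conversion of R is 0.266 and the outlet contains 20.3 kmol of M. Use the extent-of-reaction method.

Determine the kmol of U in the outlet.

Conversion of R: R consumed = 2ξ₁ = 0.266 × 136 → ξ₁ = 18.09 kmol.
M balance: n_M = 0 + 2ξ₁ − 1ξ₂ = 20.3 → ξ₂ = (2·18.09 − 20.3)/1 = 15.88 kmol.
Outlet amounts (n = n₀ + Σ ν·ξ):
  R: 136 − 2(18.09) = 99.82
  M: 0 + 2(18.09) − 1(15.88) = 20.3
  U: 0 + 1(15.88) = 15.88

15.9 kmol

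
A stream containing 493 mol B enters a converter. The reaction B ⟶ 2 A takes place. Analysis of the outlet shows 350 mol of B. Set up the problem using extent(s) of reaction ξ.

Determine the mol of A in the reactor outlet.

286 mol

For B: n = n₀ − 1ξ → 350 = 493 − 1ξ, giving ξ = 143 mol.
Outlet amounts (n = n₀ + ν ξ):
  B: 493 − 1(143) = 350
  A: 0 + 2(143) = 286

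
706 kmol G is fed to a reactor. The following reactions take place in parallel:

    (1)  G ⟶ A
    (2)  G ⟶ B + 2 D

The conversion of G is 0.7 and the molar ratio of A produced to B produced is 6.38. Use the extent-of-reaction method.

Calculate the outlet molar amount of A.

Conversion of G: G consumed = 0.7 × 706 = 494.2 kmol = 1ξ₁ + 1ξ₂.
Selectivity: 1ξ₁ / (1ξ₂) = 6.38 → ξ₁ = 6.38 ξ₂.
Substitute: (1·6.38 + 1) ξ₂ = 494.2 → ξ₂ = 66.96 kmol, ξ₁ = 427.2 kmol.
Outlet amounts (n = n₀ + Σ ν·ξ):
  G: 706 − 1(427.2) − 1(66.96) = 211.8
  A: 0 + 1(427.2) = 427.2
  B: 0 + 1(66.96) = 66.96
  D: 0 + 2(66.96) = 133.9

427 kmol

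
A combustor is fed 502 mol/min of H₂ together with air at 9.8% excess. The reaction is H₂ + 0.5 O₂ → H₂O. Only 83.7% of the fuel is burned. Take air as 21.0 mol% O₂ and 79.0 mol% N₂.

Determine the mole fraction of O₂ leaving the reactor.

0.0408

Stoichiometric O₂ = 0.5 × 502 = 251 mol/min; O₂ fed = 251 × 1.098 = 275.6 mol/min.
N₂ fed = 275.6 × 79/21 = 1037 mol/min.
Fuel reacted = 0.837 × 502 → ξ = 420.2 mol/min.
Outlet (n = n₀ + ν ξ):
  H₂: 502 − 1(420.2) = 81.83
  O₂: 275.6 − 0.5(420.2) = 65.51
  N₂: 1037 (inert)
  H₂O: 0 + 1(420.2) = 420.2
Total out = 1604 mol/min; y_O₂ = 65.51 / 1604 = 0.04084.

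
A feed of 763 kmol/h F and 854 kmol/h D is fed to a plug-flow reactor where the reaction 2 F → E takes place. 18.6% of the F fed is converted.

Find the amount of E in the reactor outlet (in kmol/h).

F reacted = 0.186 × 763 = 141.9 kmol/h; ν_F = −2, so ξ = 141.9/2 = 70.96 kmol/h.
Outlet amounts (n = n₀ + ν ξ):
  F: 763 − 2(70.96) = 621.1
  E: 0 + 1(70.96) = 70.96
  D: 854 (inert)

71 kmol/h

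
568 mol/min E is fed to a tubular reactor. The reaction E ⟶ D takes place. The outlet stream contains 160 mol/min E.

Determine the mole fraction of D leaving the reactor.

For E: n = n₀ − 1ξ → 160 = 568 − 1ξ, giving ξ = 408 mol/min.
Outlet amounts (n = n₀ + ν ξ):
  E: 568 − 1(408) = 160
  D: 0 + 1(408) = 408
Total out = 568 mol/min; y_D = 408 / 568 = 0.7183.

0.718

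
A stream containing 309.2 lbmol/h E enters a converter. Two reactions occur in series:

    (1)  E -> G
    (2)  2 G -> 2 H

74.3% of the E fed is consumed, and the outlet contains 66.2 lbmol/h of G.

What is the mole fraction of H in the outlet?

Conversion of E: E consumed = 1ξ₁ = 0.743 × 309.2 → ξ₁ = 229.7 lbmol/h.
G balance: n_G = 0 + 1ξ₁ − 2ξ₂ = 66.2 → ξ₂ = (1·229.7 − 66.2)/2 = 81.77 lbmol/h.
Outlet amounts (n = n₀ + Σ ν·ξ):
  E: 309.2 − 1(229.7) = 79.46
  G: 0 + 1(229.7) − 2(81.77) = 66.2
  H: 0 + 2(81.77) = 163.5
Total out = 309.2 lbmol/h; y_H = 163.5 / 309.2 = 0.5289.

0.529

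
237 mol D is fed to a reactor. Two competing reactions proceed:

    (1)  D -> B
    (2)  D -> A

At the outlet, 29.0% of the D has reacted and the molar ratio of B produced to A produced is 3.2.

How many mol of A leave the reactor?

Conversion of D: D consumed = 0.29 × 237 = 68.73 mol = 1ξ₁ + 1ξ₂.
Selectivity: 1ξ₁ / (1ξ₂) = 3.2 → ξ₁ = 3.2 ξ₂.
Substitute: (1·3.2 + 1) ξ₂ = 68.73 → ξ₂ = 16.36 mol, ξ₁ = 52.37 mol.
Outlet amounts (n = n₀ + Σ ν·ξ):
  D: 237 − 1(52.37) − 1(16.36) = 168.3
  B: 0 + 1(52.37) = 52.37
  A: 0 + 1(16.36) = 16.36

16.4 mol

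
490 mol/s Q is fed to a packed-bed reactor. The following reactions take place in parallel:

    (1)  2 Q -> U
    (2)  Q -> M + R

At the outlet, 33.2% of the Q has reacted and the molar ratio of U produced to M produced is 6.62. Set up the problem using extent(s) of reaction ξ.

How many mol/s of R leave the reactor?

Conversion of Q: Q consumed = 0.332 × 490 = 162.7 mol/s = 2ξ₁ + 1ξ₂.
Selectivity: 1ξ₁ / (1ξ₂) = 6.62 → ξ₁ = 6.62 ξ₂.
Substitute: (2·6.62 + 1) ξ₂ = 162.7 → ξ₂ = 11.42 mol/s, ξ₁ = 75.63 mol/s.
Outlet amounts (n = n₀ + Σ ν·ξ):
  Q: 490 − 2(75.63) − 1(11.42) = 327.3
  U: 0 + 1(75.63) = 75.63
  M: 0 + 1(11.42) = 11.42
  R: 0 + 1(11.42) = 11.42

11.4 mol/s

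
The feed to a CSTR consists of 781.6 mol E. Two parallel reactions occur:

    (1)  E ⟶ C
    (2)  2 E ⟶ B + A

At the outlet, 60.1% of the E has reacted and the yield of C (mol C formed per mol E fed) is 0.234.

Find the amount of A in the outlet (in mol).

143 mol

Yield of C: 1ξ₁ / 781.6 = 0.234 → ξ₁ = 182.9 mol.
Conversion of E: 1ξ₁ + 2ξ₂ = 0.601 × 781.6 = 469.7 → ξ₂ = 143.4 mol.
Outlet amounts (n = n₀ + Σ ν·ξ):
  E: 781.6 − 1(182.9) − 2(143.4) = 311.9
  C: 0 + 1(182.9) = 182.9
  B: 0 + 1(143.4) = 143.4
  A: 0 + 1(143.4) = 143.4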